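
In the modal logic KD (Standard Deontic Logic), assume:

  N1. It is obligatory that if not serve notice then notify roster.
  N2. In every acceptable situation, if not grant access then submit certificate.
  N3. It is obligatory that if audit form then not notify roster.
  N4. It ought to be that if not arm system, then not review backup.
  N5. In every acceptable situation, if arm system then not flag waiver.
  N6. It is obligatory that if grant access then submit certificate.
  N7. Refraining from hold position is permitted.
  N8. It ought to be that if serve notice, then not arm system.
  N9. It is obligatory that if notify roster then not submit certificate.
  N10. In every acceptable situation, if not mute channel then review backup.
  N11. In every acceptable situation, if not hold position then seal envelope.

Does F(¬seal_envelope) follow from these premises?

Premise 11 is O(¬hold_position → seal_envelope), but O(¬hold_position) is not derivable from the premises (the permission P(¬hold_position) asserts only ¬O(hold_position), not O(¬hold_position)), so it does not yield O(seal_envelope).
No other premise forces O(seal_envelope). An ideal world satisfying every premise can still have ¬seal_envelope true, so F(¬seal_envelope) is not derivable.

No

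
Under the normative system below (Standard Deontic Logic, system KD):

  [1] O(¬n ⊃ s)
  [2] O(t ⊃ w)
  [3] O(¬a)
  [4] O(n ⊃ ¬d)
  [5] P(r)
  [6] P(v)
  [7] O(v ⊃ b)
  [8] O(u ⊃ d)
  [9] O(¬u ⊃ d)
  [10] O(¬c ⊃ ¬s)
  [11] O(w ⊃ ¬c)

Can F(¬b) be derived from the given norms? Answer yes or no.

Premise 7 is O(v ⊃ b), but O(v) is not derivable from the premises (the permission P(v) asserts only ¬O(¬v), not O(v)), so it does not yield O(b).
No other premise forces O(b). An ideal world satisfying every premise can still have ¬b true, so F(¬b) is not derivable.

No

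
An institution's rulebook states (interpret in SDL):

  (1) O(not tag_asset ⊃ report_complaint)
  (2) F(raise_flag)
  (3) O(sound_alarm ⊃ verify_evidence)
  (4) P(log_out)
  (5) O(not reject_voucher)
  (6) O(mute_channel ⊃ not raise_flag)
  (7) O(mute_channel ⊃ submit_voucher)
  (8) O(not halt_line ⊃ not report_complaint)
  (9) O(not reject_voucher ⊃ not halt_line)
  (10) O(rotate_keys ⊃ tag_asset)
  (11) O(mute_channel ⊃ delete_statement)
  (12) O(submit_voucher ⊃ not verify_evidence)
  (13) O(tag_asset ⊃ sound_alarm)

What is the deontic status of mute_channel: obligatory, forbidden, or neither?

From premise 5 we have O(not reject_voucher).
Applying K to premise 9 (O(not reject_voucher ⊃ not halt_line)) and O(not reject_voucher) yields O(not halt_line).
Premise 8 is O(not halt_line ⊃ not report_complaint); since O(not halt_line), deontic closure gives O(not report_complaint).
The contrapositive of premise 1 (O(not tag_asset ⊃ report_complaint)) is O(not report_complaint ⊃ tag_asset), and O(not report_complaint) is already established, so O(tag_asset).
From O(tag_asset) and premise 13, O(tag_asset ⊃ sound_alarm), we obtain O(sound_alarm).
From O(sound_alarm) and premise 3, O(sound_alarm ⊃ verify_evidence), we obtain O(verify_evidence).
Premise 12 is O(submit_voucher ⊃ not verify_evidence); contrapositively O(verify_evidence ⊃ not submit_voucher). Since O(verify_evidence) holds, K gives O(not submit_voucher).
Premise 7 is O(mute_channel ⊃ submit_voucher); contrapositively O(not submit_voucher ⊃ not mute_channel). Since O(not submit_voucher) holds, K gives O(not mute_channel).
Premises 2, 4, 6, 10, 11 do not contribute to this derivation.
Thus O(not mute_channel), which is F(mute_channel): mute_channel is forbidden.

Forbidden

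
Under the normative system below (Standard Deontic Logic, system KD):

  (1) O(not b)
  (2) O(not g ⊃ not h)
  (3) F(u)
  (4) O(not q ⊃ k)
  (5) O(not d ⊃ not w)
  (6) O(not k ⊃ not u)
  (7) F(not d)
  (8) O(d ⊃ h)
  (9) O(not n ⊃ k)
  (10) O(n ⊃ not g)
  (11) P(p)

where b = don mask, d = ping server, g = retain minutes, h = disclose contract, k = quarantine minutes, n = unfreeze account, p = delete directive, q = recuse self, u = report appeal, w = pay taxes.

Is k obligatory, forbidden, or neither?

Obligatory

Premise 7 is F(not d), i.e. O(d).
Premise 8 is O(d ⊃ h); since O(d), deontic closure gives O(h).
The contrapositive of premise 2 (O(not g ⊃ not h)) is O(h ⊃ g), and O(h) is already established, so O(g).
Premise 10 is O(n ⊃ not g); contrapositively O(g ⊃ not n). Since O(g) holds, K gives O(not n).
From O(not n) and premise 9, O(not n ⊃ k), we obtain O(k).
Premises 1, 3, 4, 5, 6, 11 do not contribute to this derivation.
Hence k is obligatory.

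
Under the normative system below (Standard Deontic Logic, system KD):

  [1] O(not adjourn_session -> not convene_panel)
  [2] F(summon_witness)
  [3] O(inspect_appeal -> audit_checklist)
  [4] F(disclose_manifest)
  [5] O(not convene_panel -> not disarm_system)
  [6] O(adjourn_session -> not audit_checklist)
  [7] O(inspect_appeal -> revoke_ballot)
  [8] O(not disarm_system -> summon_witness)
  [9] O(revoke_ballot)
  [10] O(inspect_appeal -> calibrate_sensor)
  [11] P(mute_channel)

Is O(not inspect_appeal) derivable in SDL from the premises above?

Premise 2, F(summon_witness), is equivalent to O(not summon_witness).
Premise 8, O(not disarm_system -> summon_witness), contraposes to O(not summon_witness -> disarm_system); with O(not summon_witness) we get O(disarm_system).
Premise 5 is O(not convene_panel -> not disarm_system); contrapositively O(disarm_system -> convene_panel). Since O(disarm_system) holds, K gives O(convene_panel).
Premise 1 is O(not adjourn_session -> not convene_panel); contrapositively O(convene_panel -> adjourn_session). Since O(convene_panel) holds, K gives O(adjourn_session).
Premise 6 is O(adjourn_session -> not audit_checklist); since O(adjourn_session), deontic closure gives O(not audit_checklist).
Premise 3, O(inspect_appeal -> audit_checklist), contraposes to O(not audit_checklist -> not inspect_appeal); with O(not audit_checklist) we get O(not inspect_appeal).
Premises 4, 7, 9, 10, 11 do not contribute to this derivation.
So O(not inspect_appeal) follows.

Yes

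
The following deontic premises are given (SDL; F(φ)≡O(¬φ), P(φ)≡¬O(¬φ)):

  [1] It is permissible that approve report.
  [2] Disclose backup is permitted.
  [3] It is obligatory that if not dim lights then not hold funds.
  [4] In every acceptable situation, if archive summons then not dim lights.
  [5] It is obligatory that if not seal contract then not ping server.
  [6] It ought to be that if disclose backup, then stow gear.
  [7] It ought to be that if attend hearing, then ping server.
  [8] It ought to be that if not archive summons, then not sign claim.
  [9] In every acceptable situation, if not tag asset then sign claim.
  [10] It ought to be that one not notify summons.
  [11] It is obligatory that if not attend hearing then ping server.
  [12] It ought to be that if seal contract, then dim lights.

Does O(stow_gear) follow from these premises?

Premise 6 is O(disclose_backup → stow_gear), but O(disclose_backup) is not derivable from the premises (the permission P(disclose_backup) asserts only ¬O(¬disclose_backup), not O(disclose_backup)), so it does not yield O(stow_gear).
No other premise forces O(stow_gear). An ideal world satisfying every premise can still have stow_gear false, so O(stow_gear) is not derivable.

No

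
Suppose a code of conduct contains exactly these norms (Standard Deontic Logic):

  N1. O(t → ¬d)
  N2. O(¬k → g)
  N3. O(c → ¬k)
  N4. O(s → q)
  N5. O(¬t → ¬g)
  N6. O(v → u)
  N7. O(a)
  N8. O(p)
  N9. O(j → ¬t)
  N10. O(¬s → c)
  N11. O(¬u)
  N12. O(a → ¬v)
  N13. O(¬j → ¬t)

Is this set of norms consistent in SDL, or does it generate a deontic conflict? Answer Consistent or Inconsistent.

Consistent

Premise 6 is O(v → u), but O(v) is not derivable from the premises, so it does not yield O(u).
So O(u) is not derivable, and the apparent clash with O(¬u) does not arise.
A world satisfying every obligation exists (e.g. a=true, c=false, d=false, g=false, j=false, k=true, p=true, q=true, s=true, t=false, u=false, v=false); no atom is both obligatory and forbidden, so the set is consistent.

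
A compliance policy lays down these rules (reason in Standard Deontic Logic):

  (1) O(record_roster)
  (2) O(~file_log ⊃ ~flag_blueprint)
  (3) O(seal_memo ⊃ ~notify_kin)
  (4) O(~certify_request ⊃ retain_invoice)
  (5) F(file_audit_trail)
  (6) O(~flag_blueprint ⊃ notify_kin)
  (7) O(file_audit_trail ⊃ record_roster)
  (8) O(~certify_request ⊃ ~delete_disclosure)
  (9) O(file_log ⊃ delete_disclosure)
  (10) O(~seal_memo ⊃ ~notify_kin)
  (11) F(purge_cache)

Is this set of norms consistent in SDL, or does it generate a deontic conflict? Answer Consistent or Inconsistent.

Consistent

Premise 7 is O(file_audit_trail ⊃ record_roster); even if O(record_roster) held, inferring O(file_audit_trail) would be affirming the consequent — invalid.
So O(file_audit_trail) is not derivable, and the apparent clash with O(~file_audit_trail) does not arise.
A world satisfying every obligation exists (e.g. certify_request=true, delete_disclosure=true, file_audit_trail=false, file_log=true, flag_blueprint=true, notify_kin=false, purge_cache=false, record_roster=true, retain_invoice=false, seal_memo=false); no atom is both obligatory and forbidden, so the set is consistent.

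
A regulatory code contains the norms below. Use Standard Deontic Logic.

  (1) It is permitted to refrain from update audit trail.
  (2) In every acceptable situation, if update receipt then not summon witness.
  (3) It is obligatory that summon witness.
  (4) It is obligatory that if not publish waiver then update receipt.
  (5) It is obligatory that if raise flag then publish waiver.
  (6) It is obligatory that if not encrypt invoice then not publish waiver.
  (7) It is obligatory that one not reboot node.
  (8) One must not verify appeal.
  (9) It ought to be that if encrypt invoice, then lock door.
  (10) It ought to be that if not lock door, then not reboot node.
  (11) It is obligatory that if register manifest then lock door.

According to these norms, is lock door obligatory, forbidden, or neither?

Obligatory

From premise 3 we have O(summon_witness).
Premise 2 is O(update_receipt → ¬summon_witness); contrapositively O(summon_witness → ¬update_receipt). Since O(summon_witness) holds, K gives O(¬update_receipt).
The contrapositive of premise 4 (O(¬publish_waiver → update_receipt)) is O(¬update_receipt → publish_waiver), and O(¬update_receipt) is already established, so O(publish_waiver).
The contrapositive of premise 6 (O(¬encrypt_invoice → ¬publish_waiver)) is O(publish_waiver → encrypt_invoice), and O(publish_waiver) is already established, so O(encrypt_invoice).
Applying K to premise 9 (O(encrypt_invoice → lock_door)) and O(encrypt_invoice) yields O(lock_door).
Premises 1, 5, 7, 8, 10, 11 do not contribute to this derivation.
Hence lock_door is obligatory.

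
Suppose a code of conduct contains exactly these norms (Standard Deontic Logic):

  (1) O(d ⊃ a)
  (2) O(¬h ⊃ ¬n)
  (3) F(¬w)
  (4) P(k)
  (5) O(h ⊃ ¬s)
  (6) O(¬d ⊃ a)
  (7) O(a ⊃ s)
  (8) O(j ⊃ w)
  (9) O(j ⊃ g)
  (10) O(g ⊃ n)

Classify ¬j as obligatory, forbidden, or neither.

Obligatory

Premises 1 and 6 are O(d ⊃ a) and O(¬d ⊃ a); every ideal world satisfies d or ¬d, so in either case a holds — hence O(a).
Applying K to premise 7 (O(a ⊃ s)) and O(a) yields O(s).
Premise 5, O(h ⊃ ¬s), contraposes to O(s ⊃ ¬h); with O(s) we get O(¬h).
From O(¬h) and premise 2, O(¬h ⊃ ¬n), we obtain O(¬n).
Premise 10, O(g ⊃ n), contraposes to O(¬n ⊃ ¬g); with O(¬n) we get O(¬g).
The contrapositive of premise 9 (O(j ⊃ g)) is O(¬g ⊃ ¬j), and O(¬g) is already established, so O(¬j).
Premises 3, 4, 8 do not contribute to this derivation.
Hence ¬j is obligatory.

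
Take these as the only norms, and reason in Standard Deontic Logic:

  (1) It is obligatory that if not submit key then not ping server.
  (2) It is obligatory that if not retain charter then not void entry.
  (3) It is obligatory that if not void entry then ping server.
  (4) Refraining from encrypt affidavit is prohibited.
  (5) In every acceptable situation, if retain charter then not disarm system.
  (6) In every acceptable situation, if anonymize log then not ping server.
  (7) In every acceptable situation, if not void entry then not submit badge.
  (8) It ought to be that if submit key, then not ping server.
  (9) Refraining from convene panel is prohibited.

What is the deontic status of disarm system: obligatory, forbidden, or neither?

By case analysis on submit_key: premise 8 gives O(submit_key → ¬ping_server) and premise 1 gives O(¬submit_key → ¬ping_server), so O(¬ping_server) either way.
Premise 3, O(¬void_entry → ping_server), contraposes to O(¬ping_server → void_entry); with O(¬ping_server) we get O(void_entry).
Premise 2, O(¬retain_charter → ¬void_entry), contraposes to O(void_entry → retain_charter); with O(void_entry) we get O(retain_charter).
From O(retain_charter) and premise 5, O(retain_charter → ¬disarm_system), we obtain O(¬disarm_system).
Premises 4, 6, 7, 9 do not contribute to this derivation.
Thus O(¬disarm_system), which is F(disarm_system): disarm_system is forbidden.

Forbidden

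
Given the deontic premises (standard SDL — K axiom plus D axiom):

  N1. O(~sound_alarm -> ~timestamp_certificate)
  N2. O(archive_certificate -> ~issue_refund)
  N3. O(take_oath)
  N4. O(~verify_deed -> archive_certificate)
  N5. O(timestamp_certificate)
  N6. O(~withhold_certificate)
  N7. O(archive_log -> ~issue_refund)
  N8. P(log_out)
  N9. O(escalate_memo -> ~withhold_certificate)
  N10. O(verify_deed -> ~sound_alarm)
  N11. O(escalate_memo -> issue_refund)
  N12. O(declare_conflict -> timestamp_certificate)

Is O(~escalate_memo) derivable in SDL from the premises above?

Premise 5 states O(timestamp_certificate) outright.
Premise 1, O(~sound_alarm -> ~timestamp_certificate), contraposes to O(timestamp_certificate -> sound_alarm); with O(timestamp_certificate) we get O(sound_alarm).
Premise 10, O(verify_deed -> ~sound_alarm), contraposes to O(sound_alarm -> ~verify_deed); with O(sound_alarm) we get O(~verify_deed).
With premise 4, O(~verify_deed -> archive_certificate), the K-axiom yields O(archive_certificate).
With premise 2, O(archive_certificate -> ~issue_refund), the K-axiom yields O(~issue_refund).
Premise 11, O(escalate_memo -> issue_refund), contraposes to O(~issue_refund -> ~escalate_memo); with O(~issue_refund) we get O(~escalate_memo).
Premises 3, 6, 7, 8, 9, 12 do not contribute to this derivation.
So O(~escalate_memo) follows.

Yes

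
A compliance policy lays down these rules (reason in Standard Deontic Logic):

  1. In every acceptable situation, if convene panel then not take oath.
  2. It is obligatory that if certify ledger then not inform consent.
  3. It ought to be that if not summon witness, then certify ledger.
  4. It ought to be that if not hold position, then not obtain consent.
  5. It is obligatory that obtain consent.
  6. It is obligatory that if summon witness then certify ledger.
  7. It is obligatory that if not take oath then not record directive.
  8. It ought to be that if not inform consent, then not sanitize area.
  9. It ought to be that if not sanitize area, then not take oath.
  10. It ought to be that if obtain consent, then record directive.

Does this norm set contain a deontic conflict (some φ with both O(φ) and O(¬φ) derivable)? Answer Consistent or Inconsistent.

Inconsistent

Premises 3 and 6 are O(¬summon_witness → certify_ledger) and O(summon_witness → certify_ledger); every ideal world satisfies ¬summon_witness or summon_witness, so in either case certify_ledger holds — hence O(certify_ledger).
With premise 2, O(certify_ledger → ¬inform_consent), the K-axiom yields O(¬inform_consent).
With premise 8, O(¬inform_consent → ¬sanitize_area), the K-axiom yields O(¬sanitize_area).
Premise 9 is O(¬sanitize_area → ¬take_oath); since O(¬sanitize_area), deontic closure gives O(¬take_oath).
From O(¬take_oath) and premise 7, O(¬take_oath → ¬record_directive), we obtain O(¬record_directive).
Premise 10 is O(obtain_consent → record_directive); contrapositively O(¬record_directive → ¬obtain_consent). Since O(¬record_directive) holds, K gives O(¬obtain_consent).
But premise 5 directly asserts O(obtain_consent).
We now have both O(¬obtain_consent) and O(obtain_consent) — obtain_consent is simultaneously obligatory and forbidden, violating the D-axiom.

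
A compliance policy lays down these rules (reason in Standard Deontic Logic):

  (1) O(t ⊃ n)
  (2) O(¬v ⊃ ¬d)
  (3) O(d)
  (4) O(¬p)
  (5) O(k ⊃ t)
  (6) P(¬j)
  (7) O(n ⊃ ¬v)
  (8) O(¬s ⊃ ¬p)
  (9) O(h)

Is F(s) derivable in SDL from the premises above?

Premise 8 is O(¬s ⊃ ¬p); even if O(¬p) held, inferring O(¬s) would be affirming the consequent — invalid.
No other premise forces O(¬s). An ideal world satisfying every premise can still have s true, so F(s) is not derivable.

No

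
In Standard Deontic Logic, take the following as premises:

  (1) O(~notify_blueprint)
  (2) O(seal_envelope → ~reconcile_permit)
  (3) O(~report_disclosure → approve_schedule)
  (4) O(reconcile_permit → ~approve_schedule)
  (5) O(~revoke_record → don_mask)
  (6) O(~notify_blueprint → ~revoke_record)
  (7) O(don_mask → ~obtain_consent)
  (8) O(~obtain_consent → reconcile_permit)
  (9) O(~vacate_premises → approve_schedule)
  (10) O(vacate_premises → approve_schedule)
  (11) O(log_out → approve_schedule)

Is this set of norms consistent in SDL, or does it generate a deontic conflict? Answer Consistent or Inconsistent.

Inconsistent

Premises 10 and 9 are O(vacate_premises → approve_schedule) and O(~vacate_premises → approve_schedule); every ideal world satisfies vacate_premises or ~vacate_premises, so in either case approve_schedule holds — hence O(approve_schedule).
The contrapositive of premise 4 (O(reconcile_permit → ~approve_schedule)) is O(approve_schedule → ~reconcile_permit), and O(approve_schedule) is already established, so O(~reconcile_permit).
Premise 8 is O(~obtain_consent → reconcile_permit); contrapositively O(~reconcile_permit → obtain_consent). Since O(~reconcile_permit) holds, K gives O(obtain_consent).
Premise 7 is O(don_mask → ~obtain_consent); contrapositively O(obtain_consent → ~don_mask). Since O(obtain_consent) holds, K gives O(~don_mask).
Premise 5, O(~revoke_record → don_mask), contraposes to O(~don_mask → revoke_record); with O(~don_mask) we get O(revoke_record).
The contrapositive of premise 6 (O(~notify_blueprint → ~revoke_record)) is O(revoke_record → notify_blueprint), and O(revoke_record) is already established, so O(notify_blueprint).
But premise 1 directly asserts O(~notify_blueprint).
We now have both O(notify_blueprint) and O(~notify_blueprint) — notify_blueprint is simultaneously obligatory and forbidden, violating the D-axiom.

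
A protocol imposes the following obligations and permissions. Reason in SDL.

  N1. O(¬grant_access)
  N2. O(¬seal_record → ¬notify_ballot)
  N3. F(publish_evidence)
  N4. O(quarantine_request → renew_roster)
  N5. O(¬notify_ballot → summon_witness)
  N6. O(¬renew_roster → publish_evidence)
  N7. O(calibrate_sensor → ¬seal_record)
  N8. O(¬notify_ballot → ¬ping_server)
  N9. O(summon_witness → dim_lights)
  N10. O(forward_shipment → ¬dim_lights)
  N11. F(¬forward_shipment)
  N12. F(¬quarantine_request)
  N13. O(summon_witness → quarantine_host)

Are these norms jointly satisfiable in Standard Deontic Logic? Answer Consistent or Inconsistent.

Consistent

Premise 6 is O(¬renew_roster → publish_evidence), but O(¬renew_roster) is not derivable from the premises, so it does not yield O(publish_evidence).
So O(publish_evidence) is not derivable, and the apparent clash with O(¬publish_evidence) does not arise.
A world satisfying every obligation exists (e.g. calibrate_sensor=false, dim_lights=false, forward_shipment=true, grant_access=false, notify_ballot=true, ping_server=false, publish_evidence=false, quarantine_host=false, quarantine_request=true, renew_roster=true, seal_record=true, summon_witness=false); no atom is both obligatory and forbidden, so the set is consistent.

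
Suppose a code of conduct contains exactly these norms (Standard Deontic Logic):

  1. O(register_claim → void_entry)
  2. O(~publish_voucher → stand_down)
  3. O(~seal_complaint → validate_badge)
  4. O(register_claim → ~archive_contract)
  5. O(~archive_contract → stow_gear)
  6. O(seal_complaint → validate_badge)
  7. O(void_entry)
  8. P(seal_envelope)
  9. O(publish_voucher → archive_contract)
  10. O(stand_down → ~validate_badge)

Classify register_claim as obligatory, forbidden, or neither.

Premises 3 and 6 cover both cases: O(~seal_complaint → validate_badge) and O(seal_complaint → validate_badge). Since ~seal_complaint ∨ seal_complaint is a tautology, O(validate_badge) follows.
The contrapositive of premise 10 (O(stand_down → ~validate_badge)) is O(validate_badge → ~stand_down), and O(validate_badge) is already established, so O(~stand_down).
The contrapositive of premise 2 (O(~publish_voucher → stand_down)) is O(~stand_down → publish_voucher), and O(~stand_down) is already established, so O(publish_voucher).
From O(publish_voucher) and premise 9, O(publish_voucher → archive_contract), we obtain O(archive_contract).
Premise 4 is O(register_claim → ~archive_contract); contrapositively O(archive_contract → ~register_claim). Since O(archive_contract) holds, K gives O(~register_claim).
Premises 1, 5, 7, 8 do not contribute to this derivation.
Thus O(~register_claim), which is F(register_claim): register_claim is forbidden.

Forbidden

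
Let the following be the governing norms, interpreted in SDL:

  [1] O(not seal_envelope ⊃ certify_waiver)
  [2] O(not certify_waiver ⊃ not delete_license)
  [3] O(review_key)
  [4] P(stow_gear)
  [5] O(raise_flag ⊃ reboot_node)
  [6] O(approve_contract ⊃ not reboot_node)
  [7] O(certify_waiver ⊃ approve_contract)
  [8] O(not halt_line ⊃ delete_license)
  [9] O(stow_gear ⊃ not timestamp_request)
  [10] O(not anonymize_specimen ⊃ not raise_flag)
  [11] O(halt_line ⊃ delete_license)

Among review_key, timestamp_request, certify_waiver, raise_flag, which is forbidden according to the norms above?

By case analysis on halt_line: premise 11 gives O(halt_line ⊃ delete_license) and premise 8 gives O(not halt_line ⊃ delete_license), so O(delete_license) either way.
Premise 2, O(not certify_waiver ⊃ not delete_license), contraposes to O(delete_license ⊃ certify_waiver); with O(delete_license) we get O(certify_waiver).
Applying K to premise 7 (O(certify_waiver ⊃ approve_contract)) and O(certify_waiver) yields O(approve_contract).
Applying K to premise 6 (O(approve_contract ⊃ not reboot_node)) and O(approve_contract) yields O(not reboot_node).
Premise 5, O(raise_flag ⊃ reboot_node), contraposes to O(not reboot_node ⊃ not raise_flag); with O(not reboot_node) we get O(not raise_flag).
So O(not raise_flag) holds, i.e. raise_flag is forbidden. None of the other listed options is forbidden under the premises.

raise_flag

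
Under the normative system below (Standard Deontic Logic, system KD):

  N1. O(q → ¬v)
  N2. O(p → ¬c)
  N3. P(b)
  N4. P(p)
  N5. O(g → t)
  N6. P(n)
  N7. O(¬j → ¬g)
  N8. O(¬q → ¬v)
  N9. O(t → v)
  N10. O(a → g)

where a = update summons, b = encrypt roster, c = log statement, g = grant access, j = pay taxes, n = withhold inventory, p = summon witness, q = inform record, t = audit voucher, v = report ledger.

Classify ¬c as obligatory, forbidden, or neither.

Neither

Premise 2 is O(p → ¬c), but O(p) is not derivable from the premises (the permission P(p) asserts only ¬O(¬p), not O(p)), so it does not yield O(¬c).
No premise or chain of K-axiom applications forces O(¬c), and none forces O(c). So ¬c is neither obligatory nor forbidden under these norms.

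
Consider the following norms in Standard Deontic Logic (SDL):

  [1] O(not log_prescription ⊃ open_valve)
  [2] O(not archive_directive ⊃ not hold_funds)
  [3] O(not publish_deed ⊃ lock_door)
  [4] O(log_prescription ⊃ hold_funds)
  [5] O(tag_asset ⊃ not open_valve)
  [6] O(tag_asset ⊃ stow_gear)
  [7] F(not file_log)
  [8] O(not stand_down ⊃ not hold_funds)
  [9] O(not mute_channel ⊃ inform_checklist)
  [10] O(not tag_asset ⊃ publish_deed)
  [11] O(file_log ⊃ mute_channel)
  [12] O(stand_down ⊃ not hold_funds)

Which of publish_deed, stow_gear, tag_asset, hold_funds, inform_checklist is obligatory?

Premises 12 and 8 cover both cases: O(stand_down ⊃ not hold_funds) and O(not stand_down ⊃ not hold_funds). Since stand_down ∨ not stand_down is a tautology, O(not hold_funds) follows.
Premise 4, O(log_prescription ⊃ hold_funds), contraposes to O(not hold_funds ⊃ not log_prescription); with O(not hold_funds) we get O(not log_prescription).
Applying K to premise 1 (O(not log_prescription ⊃ open_valve)) and O(not log_prescription) yields O(open_valve).
The contrapositive of premise 5 (O(tag_asset ⊃ not open_valve)) is O(open_valve ⊃ not tag_asset), and O(open_valve) is already established, so O(not tag_asset).
From O(not tag_asset) and premise 10, O(not tag_asset ⊃ publish_deed), we obtain O(publish_deed).
So O(publish_deed) holds — publish_deed is obligatory. None of the other listed options is made obligatory by any chain of premises.

publish_deed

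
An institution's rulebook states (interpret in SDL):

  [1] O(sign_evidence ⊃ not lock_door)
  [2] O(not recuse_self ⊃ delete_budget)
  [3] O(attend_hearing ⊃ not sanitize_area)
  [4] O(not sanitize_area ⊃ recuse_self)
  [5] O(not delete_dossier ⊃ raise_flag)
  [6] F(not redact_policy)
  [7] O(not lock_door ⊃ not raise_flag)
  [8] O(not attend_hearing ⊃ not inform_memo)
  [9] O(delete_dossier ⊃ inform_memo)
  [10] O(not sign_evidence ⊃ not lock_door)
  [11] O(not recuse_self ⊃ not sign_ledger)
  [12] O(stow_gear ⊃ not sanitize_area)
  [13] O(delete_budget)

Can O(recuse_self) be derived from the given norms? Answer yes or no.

Yes

Premises 1 and 10 cover both cases: O(sign_evidence ⊃ not lock_door) and O(not sign_evidence ⊃ not lock_door). Since sign_evidence ∨ not sign_evidence is a tautology, O(not lock_door) follows.
Applying K to premise 7 (O(not lock_door ⊃ not raise_flag)) and O(not lock_door) yields O(not raise_flag).
Premise 5, O(not delete_dossier ⊃ raise_flag), contraposes to O(not raise_flag ⊃ delete_dossier); with O(not raise_flag) we get O(delete_dossier).
Applying K to premise 9 (O(delete_dossier ⊃ inform_memo)) and O(delete_dossier) yields O(inform_memo).
Premise 8 is O(not attend_hearing ⊃ not inform_memo); contrapositively O(inform_memo ⊃ attend_hearing). Since O(inform_memo) holds, K gives O(attend_hearing).
With premise 3, O(attend_hearing ⊃ not sanitize_area), the K-axiom yields O(not sanitize_area).
Premise 4 is O(not sanitize_area ⊃ recuse_self); since O(not sanitize_area), deontic closure gives O(recuse_self).
Premises 2, 6, 11, 12, 13 do not contribute to this derivation.
So O(recuse_self) follows.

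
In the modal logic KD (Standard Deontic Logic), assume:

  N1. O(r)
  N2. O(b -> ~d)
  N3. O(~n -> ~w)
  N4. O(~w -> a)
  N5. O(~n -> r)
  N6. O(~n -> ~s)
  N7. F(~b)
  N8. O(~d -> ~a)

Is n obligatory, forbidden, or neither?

F(~b) at premise 7 means O(b).
From O(b) and premise 2, O(b -> ~d), we obtain O(~d).
Premise 8 is O(~d -> ~a); since O(~d), deontic closure gives O(~a).
Premise 4, O(~w -> a), contraposes to O(~a -> w); with O(~a) we get O(w).
Premise 3, O(~n -> ~w), contraposes to O(w -> n); with O(w) we get O(n).
Premises 1, 5, 6 do not contribute to this derivation.
Hence n is obligatory.

Obligatory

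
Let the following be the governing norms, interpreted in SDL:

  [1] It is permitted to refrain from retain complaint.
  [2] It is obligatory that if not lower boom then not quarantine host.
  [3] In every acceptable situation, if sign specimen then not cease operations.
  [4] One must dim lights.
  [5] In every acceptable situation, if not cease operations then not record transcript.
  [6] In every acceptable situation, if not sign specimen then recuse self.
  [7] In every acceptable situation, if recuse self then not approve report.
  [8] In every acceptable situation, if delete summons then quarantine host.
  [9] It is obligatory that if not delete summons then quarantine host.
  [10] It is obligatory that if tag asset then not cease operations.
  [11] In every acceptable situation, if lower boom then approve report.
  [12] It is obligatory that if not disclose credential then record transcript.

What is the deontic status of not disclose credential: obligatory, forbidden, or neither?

By case analysis on ¬delete_summons: premise 9 gives O(¬delete_summons → quarantine_host) and premise 8 gives O(delete_summons → quarantine_host), so O(quarantine_host) either way.
Premise 2 is O(¬lower_boom → ¬quarantine_host); contrapositively O(quarantine_host → lower_boom). Since O(quarantine_host) holds, K gives O(lower_boom).
Premise 11 is O(lower_boom → approve_report); since O(lower_boom), deontic closure gives O(approve_report).
Premise 7, O(recuse_self → ¬approve_report), contraposes to O(approve_report → ¬recuse_self); with O(approve_report) we get O(¬recuse_self).
Premise 6 is O(¬sign_specimen → recuse_self); contrapositively O(¬recuse_self → sign_specimen). Since O(¬recuse_self) holds, K gives O(sign_specimen).
Applying K to premise 3 (O(sign_specimen → ¬cease_operations)) and O(sign_specimen) yields O(¬cease_operations).
Premise 5 is O(¬cease_operations → ¬record_transcript); since O(¬cease_operations), deontic closure gives O(¬record_transcript).
The contrapositive of premise 12 (O(¬disclose_credential → record_transcript)) is O(¬record_transcript → disclose_credential), and O(¬record_transcript) is already established, so O(disclose_credential).
Premises 1, 4, 10 do not contribute to this derivation.
Thus O(disclose_credential), which is F(¬disclose_credential): ¬disclose_credential is forbidden.

Forbidden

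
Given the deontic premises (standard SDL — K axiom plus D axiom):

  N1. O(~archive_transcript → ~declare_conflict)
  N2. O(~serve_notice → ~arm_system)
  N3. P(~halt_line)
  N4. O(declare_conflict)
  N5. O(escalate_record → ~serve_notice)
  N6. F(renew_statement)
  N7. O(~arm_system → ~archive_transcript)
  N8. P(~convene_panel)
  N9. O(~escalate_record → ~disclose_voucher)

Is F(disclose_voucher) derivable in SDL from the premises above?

From premise 4 we have O(declare_conflict).
The contrapositive of premise 1 (O(~archive_transcript → ~declare_conflict)) is O(declare_conflict → archive_transcript), and O(declare_conflict) is already established, so O(archive_transcript).
Premise 7, O(~arm_system → ~archive_transcript), contraposes to O(archive_transcript → arm_system); with O(archive_transcript) we get O(arm_system).
The contrapositive of premise 2 (O(~serve_notice → ~arm_system)) is O(arm_system → serve_notice), and O(arm_system) is already established, so O(serve_notice).
Premise 5 is O(escalate_record → ~serve_notice); contrapositively O(serve_notice → ~escalate_record). Since O(serve_notice) holds, K gives O(~escalate_record).
From O(~escalate_record) and premise 9, O(~escalate_record → ~disclose_voucher), we obtain O(~disclose_voucher).
Premises 3, 6, 8 do not contribute to this derivation.
So O(~disclose_voucher) holds, i.e. F(disclose_voucher). The claim follows.

Yes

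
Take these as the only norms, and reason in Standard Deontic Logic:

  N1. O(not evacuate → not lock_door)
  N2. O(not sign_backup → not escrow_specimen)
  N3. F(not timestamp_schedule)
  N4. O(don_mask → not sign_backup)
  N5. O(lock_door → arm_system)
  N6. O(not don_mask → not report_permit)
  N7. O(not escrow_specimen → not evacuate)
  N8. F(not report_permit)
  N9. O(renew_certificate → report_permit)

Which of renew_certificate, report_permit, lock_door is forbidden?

lock_door

Premise 8 is F(not report_permit), i.e. O(report_permit).
The contrapositive of premise 6 (O(not don_mask → not report_permit)) is O(report_permit → don_mask), and O(report_permit) is already established, so O(don_mask).
Applying K to premise 4 (O(don_mask → not sign_backup)) and O(don_mask) yields O(not sign_backup).
Applying K to premise 2 (O(not sign_backup → not escrow_specimen)) and O(not sign_backup) yields O(not escrow_specimen).
From O(not escrow_specimen) and premise 7, O(not escrow_specimen → not evacuate), we obtain O(not evacuate).
Applying K to premise 1 (O(not evacuate → not lock_door)) and O(not evacuate) yields O(not lock_door).
So O(not lock_door) holds, i.e. lock_door is forbidden. None of the other listed options is forbidden under the premises.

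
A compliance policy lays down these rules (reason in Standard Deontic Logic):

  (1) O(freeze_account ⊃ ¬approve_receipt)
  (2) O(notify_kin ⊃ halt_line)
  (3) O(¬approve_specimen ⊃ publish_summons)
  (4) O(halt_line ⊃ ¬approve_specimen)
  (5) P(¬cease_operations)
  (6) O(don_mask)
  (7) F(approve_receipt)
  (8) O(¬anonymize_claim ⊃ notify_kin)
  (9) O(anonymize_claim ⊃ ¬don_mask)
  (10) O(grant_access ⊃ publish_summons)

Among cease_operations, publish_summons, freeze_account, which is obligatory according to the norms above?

Premise 6 states O(don_mask) outright.
Premise 9 is O(anonymize_claim ⊃ ¬don_mask); contrapositively O(don_mask ⊃ ¬anonymize_claim). Since O(don_mask) holds, K gives O(¬anonymize_claim).
Applying K to premise 8 (O(¬anonymize_claim ⊃ notify_kin)) and O(¬anonymize_claim) yields O(notify_kin).
With premise 2, O(notify_kin ⊃ halt_line), the K-axiom yields O(halt_line).
Premise 4 is O(halt_line ⊃ ¬approve_specimen); since O(halt_line), deontic closure gives O(¬approve_specimen).
Premise 3 is O(¬approve_specimen ⊃ publish_summons); since O(¬approve_specimen), deontic closure gives O(publish_summons).
So O(publish_summons) holds — publish_summons is obligatory. None of the other listed options is made obligatory by any chain of premises.

publish_summons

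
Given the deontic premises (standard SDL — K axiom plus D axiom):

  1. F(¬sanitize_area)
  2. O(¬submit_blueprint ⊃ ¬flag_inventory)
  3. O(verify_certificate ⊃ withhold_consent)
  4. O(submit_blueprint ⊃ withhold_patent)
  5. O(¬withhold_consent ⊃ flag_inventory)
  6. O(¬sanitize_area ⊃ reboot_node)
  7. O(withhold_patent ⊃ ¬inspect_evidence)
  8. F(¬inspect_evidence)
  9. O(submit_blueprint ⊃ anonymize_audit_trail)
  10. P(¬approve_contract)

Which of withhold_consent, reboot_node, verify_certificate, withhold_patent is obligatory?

withhold_consent

F(¬inspect_evidence) at premise 8 means O(inspect_evidence).
Premise 7, O(withhold_patent ⊃ ¬inspect_evidence), contraposes to O(inspect_evidence ⊃ ¬withhold_patent); with O(inspect_evidence) we get O(¬withhold_patent).
The contrapositive of premise 4 (O(submit_blueprint ⊃ withhold_patent)) is O(¬withhold_patent ⊃ ¬submit_blueprint), and O(¬withhold_patent) is already established, so O(¬submit_blueprint).
Premise 2 is O(¬submit_blueprint ⊃ ¬flag_inventory); since O(¬submit_blueprint), deontic closure gives O(¬flag_inventory).
Premise 5 is O(¬withhold_consent ⊃ flag_inventory); contrapositively O(¬flag_inventory ⊃ withhold_consent). Since O(¬flag_inventory) holds, K gives O(withhold_consent).
So O(withhold_consent) holds — withhold_consent is obligatory. None of the other listed options is made obligatory by any chain of premises.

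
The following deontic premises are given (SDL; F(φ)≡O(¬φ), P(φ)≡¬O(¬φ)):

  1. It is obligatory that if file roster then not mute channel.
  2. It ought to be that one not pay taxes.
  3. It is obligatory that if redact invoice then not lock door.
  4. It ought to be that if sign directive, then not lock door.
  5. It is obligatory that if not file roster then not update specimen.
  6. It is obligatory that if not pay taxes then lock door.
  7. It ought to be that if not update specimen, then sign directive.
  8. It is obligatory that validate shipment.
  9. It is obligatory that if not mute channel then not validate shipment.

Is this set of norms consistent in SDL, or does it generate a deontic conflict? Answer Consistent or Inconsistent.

Inconsistent

Premise 8 states O(validate_shipment) outright.
The contrapositive of premise 9 (O(¬mute_channel → ¬validate_shipment)) is O(validate_shipment → mute_channel), and O(validate_shipment) is already established, so O(mute_channel).
Premise 1, O(file_roster → ¬mute_channel), contraposes to O(mute_channel → ¬file_roster); with O(mute_channel) we get O(¬file_roster).
Applying K to premise 5 (O(¬file_roster → ¬update_specimen)) and O(¬file_roster) yields O(¬update_specimen).
Applying K to premise 7 (O(¬update_specimen → sign_directive)) and O(¬update_specimen) yields O(sign_directive).
Premise 4 is O(sign_directive → ¬lock_door); since O(sign_directive), deontic closure gives O(¬lock_door).
Premise 6, O(¬pay_taxes → lock_door), contraposes to O(¬lock_door → pay_taxes); with O(¬lock_door) we get O(pay_taxes).
However, premise 2 gives O(¬pay_taxes).
We now have both O(pay_taxes) and O(¬pay_taxes) — pay_taxes is simultaneously obligatory and forbidden, violating the D-axiom.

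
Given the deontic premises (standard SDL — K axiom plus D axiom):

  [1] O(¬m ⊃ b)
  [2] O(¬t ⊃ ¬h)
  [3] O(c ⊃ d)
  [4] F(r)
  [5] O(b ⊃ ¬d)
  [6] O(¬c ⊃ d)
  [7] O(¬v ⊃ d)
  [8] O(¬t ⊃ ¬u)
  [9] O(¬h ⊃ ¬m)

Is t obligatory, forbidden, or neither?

Premises 6 and 3 are O(¬c ⊃ d) and O(c ⊃ d); every ideal world satisfies ¬c or c, so in either case d holds — hence O(d).
Premise 5, O(b ⊃ ¬d), contraposes to O(d ⊃ ¬b); with O(d) we get O(¬b).
Premise 1, O(¬m ⊃ b), contraposes to O(¬b ⊃ m); with O(¬b) we get O(m).
Premise 9 is O(¬h ⊃ ¬m); contrapositively O(m ⊃ h). Since O(m) holds, K gives O(h).
The contrapositive of premise 2 (O(¬t ⊃ ¬h)) is O(h ⊃ t), and O(h) is already established, so O(t).
Premises 4, 7, 8 do not contribute to this derivation.
Hence t is obligatory.

Obligatory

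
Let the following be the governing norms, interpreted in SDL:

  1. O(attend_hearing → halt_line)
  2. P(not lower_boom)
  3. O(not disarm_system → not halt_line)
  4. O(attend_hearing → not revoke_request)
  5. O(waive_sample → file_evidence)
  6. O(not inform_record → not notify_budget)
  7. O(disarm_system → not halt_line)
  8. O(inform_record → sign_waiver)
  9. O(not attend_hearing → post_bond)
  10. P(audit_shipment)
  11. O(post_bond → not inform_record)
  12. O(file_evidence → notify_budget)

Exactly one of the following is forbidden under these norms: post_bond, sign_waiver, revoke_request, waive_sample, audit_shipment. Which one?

waive_sample

Premises 7 and 3 are O(disarm_system → not halt_line) and O(not disarm_system → not halt_line); every ideal world satisfies disarm_system or not disarm_system, so in either case not halt_line holds — hence O(not halt_line).
Premise 1, O(attend_hearing → halt_line), contraposes to O(not halt_line → not attend_hearing); with O(not halt_line) we get O(not attend_hearing).
Applying K to premise 9 (O(not attend_hearing → post_bond)) and O(not attend_hearing) yields O(post_bond).
Applying K to premise 11 (O(post_bond → not inform_record)) and O(post_bond) yields O(not inform_record).
From O(not inform_record) and premise 6, O(not inform_record → not notify_budget), we obtain O(not notify_budget).
Premise 12, O(file_evidence → notify_budget), contraposes to O(not notify_budget → not file_evidence); with O(not notify_budget) we get O(not file_evidence).
The contrapositive of premise 5 (O(waive_sample → file_evidence)) is O(not file_evidence → not waive_sample), and O(not file_evidence) is already established, so O(not waive_sample).
So O(not waive_sample) holds, i.e. waive_sample is forbidden. None of the other listed options is forbidden under the premises.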